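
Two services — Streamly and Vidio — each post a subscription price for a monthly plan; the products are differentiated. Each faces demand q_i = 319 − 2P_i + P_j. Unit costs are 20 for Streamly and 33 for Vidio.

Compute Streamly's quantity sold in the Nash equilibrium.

202.8

Streamly's profit: π = (P_{Streamly} − 20)(319 − 2P_{Streamly} + P_{Vidio}).
∂π/∂P_{Streamly} = 359 − 4P_{Streamly} + P_{Vidio} = 0 ⇒ P_{Streamly} = 89.75 + 0.25P_{Vidio}.
Similarly P_{Vidio} = 96.25 + 0.25P_{Streamly}.
Solving the two reaction functions simultaneously: (1 − (0.25)(0.25))P_{Streamly} = 89.75 + 0.25·96.25, so 0.9375P_{Streamly} = 113.8125 and P_{Streamly} = 121.4.
Then P_{Vidio} = 96.25 + 0.25·121.4 = 126.6.
q_{Streamly} = 319 − 2·121.4 + 126.6 = 202.8.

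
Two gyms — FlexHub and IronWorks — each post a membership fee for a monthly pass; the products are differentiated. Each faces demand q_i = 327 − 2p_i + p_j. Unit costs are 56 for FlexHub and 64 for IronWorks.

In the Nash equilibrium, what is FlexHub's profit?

16707.92

FlexHub's profit: π = (p_{FlexHub} − 56)(327 − 2p_{FlexHub} + p_{IronWorks}).
∂π/∂p_{FlexHub} = 439 − 4p_{FlexHub} + p_{IronWorks} = 0 ⇒ p_{FlexHub} = 109.75 + 0.25p_{IronWorks}.
Similarly p_{IronWorks} = 113.75 + 0.25p_{FlexHub}.
Solving the two reaction functions simultaneously: (1 − (0.25)(0.25))p_{FlexHub} = 109.75 + 0.25·113.75, so 0.9375p_{FlexHub} = 138.1875 and p_{FlexHub} = 147.4.
Then p_{IronWorks} = 113.75 + 0.25·147.4 = 150.6.
q_{FlexHub} = 327 − 2·147.4 + 150.6 = 182.8.
Profit = (147.4 − 56)·182.8 = 16707.92.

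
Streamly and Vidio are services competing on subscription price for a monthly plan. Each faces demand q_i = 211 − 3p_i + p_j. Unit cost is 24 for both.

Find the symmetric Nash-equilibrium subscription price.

56.6

Streamly's profit: π = (p_{Streamly} − 24)(211 − 3p_{Streamly} + p_{Vidio}).
∂π/∂p_{Streamly} = 283 − 6p_{Streamly} + p_{Vidio} = 0 ⇒ p_{Streamly} = 283/6 + (1/6)p_{Vidio}.
Setting p_{Streamly} = p_{Vidio} in the reaction function: p_{Streamly} = 283/6 + (1/6)p_{Streamly}, so p_{Streamly} = (283/6) / (5/6) = 56.6.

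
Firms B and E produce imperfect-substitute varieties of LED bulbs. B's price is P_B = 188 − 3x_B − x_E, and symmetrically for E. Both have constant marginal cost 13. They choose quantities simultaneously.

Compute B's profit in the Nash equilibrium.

1875

Firm B's profit: π = x_B(188 − 3x_B − x_E) − 13x_B.
∂π/∂x_B = 175 − 6x_B − x_E = 0 ⇒ x_B = 175/6 − (1/6)x_E.
Setting x_B = x_E in the reaction function: x_B = 175/6 − (1/6)x_B, so x_B = (175/6) / (7/6) = 25.
P_B = 188 − 3·25 − 25 = 88.
Profit = (88 − 13)·25 = 1875.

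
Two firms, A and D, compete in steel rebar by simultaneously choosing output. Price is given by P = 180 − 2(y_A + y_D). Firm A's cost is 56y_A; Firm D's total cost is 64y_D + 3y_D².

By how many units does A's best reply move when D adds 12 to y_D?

-6

Firm A's profit: π = y_A(180 − 2(y_A + y_D)) − 56y_A.
∂π/∂y_A = 124 − 4y_A − 2y_D = 0, so y_A = 31 − 0.5y_D.
The reaction-function slope is −0.5, so a 12-unit rise in y_D moves y_A by −0.5 × 12 = −6. A's best response falls — the actions are strategic substitutes.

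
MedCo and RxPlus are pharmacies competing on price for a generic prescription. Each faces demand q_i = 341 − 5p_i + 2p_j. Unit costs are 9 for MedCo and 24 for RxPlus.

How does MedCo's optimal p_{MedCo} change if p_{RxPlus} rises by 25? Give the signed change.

5

MedCo's profit: π = (p_{MedCo} − 9)(341 − 5p_{MedCo} + 2p_{RxPlus}).
∂π/∂p_{MedCo} = 386 − 10p_{MedCo} + 2p_{RxPlus} = 0 ⇒ p_{MedCo} = 38.6 + 0.2p_{RxPlus}.
The reaction-function slope is 0.2, so a 25-unit rise in p_{RxPlus} moves p_{MedCo} by 0.2 × 25 = 5. MedCo's best response rises — the actions are strategic complements.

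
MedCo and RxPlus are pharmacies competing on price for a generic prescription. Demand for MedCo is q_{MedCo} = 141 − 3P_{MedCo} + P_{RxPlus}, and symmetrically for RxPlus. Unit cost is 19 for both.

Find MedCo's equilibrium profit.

1273.08

MedCo's profit: π = (P_{MedCo} − 19)(141 − 3P_{MedCo} + P_{RxPlus}).
∂π/∂P_{MedCo} = 198 − 6P_{MedCo} + P_{RxPlus} = 0 ⇒ P_{MedCo} = 33 + (1/6)P_{RxPlus}.
By symmetry P_{RxPlus} = P_{MedCo}; substituting into the reaction function, (5/6)P_{MedCo} = 33 and P_{MedCo} = 39.6.
q_{MedCo} = 141 − 3·39.6 + 39.6 = 61.8.
Profit = (39.6 − 19)·61.8 = 1273.08.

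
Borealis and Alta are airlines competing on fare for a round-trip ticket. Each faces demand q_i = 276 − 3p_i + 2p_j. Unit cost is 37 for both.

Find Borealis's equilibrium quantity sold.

179.25

Borealis's profit: π = (p_{Borealis} − 37)(276 − 3p_{Borealis} + 2p_{Alta}).
∂π/∂p_{Borealis} = 387 − 6p_{Borealis} + 2p_{Alta} = 0 ⇒ p_{Borealis} = 64.5 + (1/3)p_{Alta}.
The game is symmetric, so in equilibrium p_{Alta} = p_{Borealis}: the reaction function gives (2/3)p_{Borealis} = 64.5, hence p_{Borealis} = 96.75.
q_{Borealis} = 276 − 3·96.75 + 2·96.75 = 179.25.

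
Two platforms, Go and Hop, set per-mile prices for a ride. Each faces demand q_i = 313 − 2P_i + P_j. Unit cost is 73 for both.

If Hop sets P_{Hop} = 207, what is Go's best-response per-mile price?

166.5

Go's profit: π = (P_{Go} − 73)(313 − 2P_{Go} + P_{Hop}).
∂π/∂P_{Go} = 459 − 4P_{Go} + P_{Hop} = 0 ⇒ P_{Go} = 114.75 + 0.25P_{Hop}.
At P_{Hop} = 207: P_{Go} = 114.75 + 0.25·207 = 166.5.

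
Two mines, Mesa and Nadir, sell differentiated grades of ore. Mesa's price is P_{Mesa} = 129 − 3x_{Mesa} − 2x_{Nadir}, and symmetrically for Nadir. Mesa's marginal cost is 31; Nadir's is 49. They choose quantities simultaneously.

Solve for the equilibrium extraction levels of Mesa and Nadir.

13.375, 8.875

Mine Mesa's profit: π = x_{Mesa}(129 − 3x_{Mesa} − 2x_{Nadir}) − 31x_{Mesa}.
∂π/∂x_{Mesa} = 98 − 6x_{Mesa} − 2x_{Nadir} = 0 ⇒ x_{Mesa} = 49/3 − (1/3)x_{Nadir}.
Similarly x_{Nadir} = 40/3 − (1/3)x_{Mesa}.
Substituting the second reaction function into the first: x_{Mesa} = 49/3 − (1/3)(40/3 − (1/3)x_{Mesa}), which gives (8/9)x_{Mesa} = 107/9 ⇒ x_{Mesa} = 13.375.
Then x_{Nadir} = 40/3 − (1/3)·13.375 = 8.875.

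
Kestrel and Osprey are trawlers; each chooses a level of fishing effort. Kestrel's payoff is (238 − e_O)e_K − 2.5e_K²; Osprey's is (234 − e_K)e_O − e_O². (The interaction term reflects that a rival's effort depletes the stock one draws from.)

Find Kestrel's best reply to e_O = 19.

Expanding Kestrel's payoff: 238e_K − e_Oe_K − 2.5e_K².
∂π/∂e_K = 238 − e_O − 5e_K = 0, so e_K = 47.6 − 0.2e_O.
At e_O = 19: e_K = 47.6 − 0.2·19 = 43.8.

43.8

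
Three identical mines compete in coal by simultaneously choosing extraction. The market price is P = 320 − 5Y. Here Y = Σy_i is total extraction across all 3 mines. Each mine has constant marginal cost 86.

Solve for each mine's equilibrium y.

11.7

A representative mine's profit is π_i = y_i(320 − 5Y) − 86y_i, with Y = y_i + Σ_{j≠i} y_j.
First-order condition: 234 − 10y_i − 5Σ_{j≠i} y_j = 0.
In a symmetric equilibrium every mine chooses the same y, so Σ_{j≠i} y_j = 2y. The condition becomes 234 − 20y = 0, giving y = 234/20 = 11.7.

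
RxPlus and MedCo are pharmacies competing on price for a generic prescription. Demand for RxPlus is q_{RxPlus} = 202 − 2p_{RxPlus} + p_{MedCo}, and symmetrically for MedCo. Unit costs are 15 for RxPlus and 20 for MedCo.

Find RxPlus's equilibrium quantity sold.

RxPlus's profit: π = (p_{RxPlus} − 15)(202 − 2p_{RxPlus} + p_{MedCo}).
∂π/∂p_{RxPlus} = 232 − 4p_{RxPlus} + p_{MedCo} = 0 ⇒ p_{RxPlus} = 58 + 0.25p_{MedCo}.
Similarly p_{MedCo} = 60.5 + 0.25p_{RxPlus}.
Plugging p_{MedCo} into RxPlus's best response: p_{RxPlus} = 58 + 0.25(60.5 + 0.25p_{RxPlus}) ⇒ 0.9375p_{RxPlus} = 73.125, so p_{RxPlus} = 78.
Then p_{MedCo} = 60.5 + 0.25·78 = 80.
q_{RxPlus} = 202 − 2·78 + 80 = 126.

126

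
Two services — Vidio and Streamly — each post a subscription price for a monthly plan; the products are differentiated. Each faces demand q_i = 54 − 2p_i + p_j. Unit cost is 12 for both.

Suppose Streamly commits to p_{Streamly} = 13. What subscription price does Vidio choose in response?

22.75

Vidio's profit: π = (p_{Vidio} − 12)(54 − 2p_{Vidio} + p_{Streamly}).
∂π/∂p_{Vidio} = 78 − 4p_{Vidio} + p_{Streamly} = 0 ⇒ p_{Vidio} = 19.5 + 0.25p_{Streamly}.
At p_{Streamly} = 13: p_{Vidio} = 19.5 + 0.25·13 = 22.75.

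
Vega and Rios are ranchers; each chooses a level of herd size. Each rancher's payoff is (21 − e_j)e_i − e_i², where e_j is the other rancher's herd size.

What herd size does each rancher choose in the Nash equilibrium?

7

Vega's payoff is (21 − e_R)e_V − e_V².
∂π/∂e_V = 21 − e_R − 2e_V = 0, so e_V = 10.5 − 0.5e_R.
Setting e_V = e_R in the reaction function: e_V = 10.5 − 0.5e_V, so e_V = 10.5 / 1.5 = 7.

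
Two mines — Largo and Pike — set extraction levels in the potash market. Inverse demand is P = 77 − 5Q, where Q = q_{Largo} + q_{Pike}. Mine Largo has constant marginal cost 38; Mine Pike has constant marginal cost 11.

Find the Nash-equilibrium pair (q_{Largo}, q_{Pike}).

Mine Largo's profit: π = q_{Largo}(77 − 5(q_{Largo} + q_{Pike})) − 38q_{Largo}.
∂π/∂q_{Largo} = 39 − 10q_{Largo} − 5q_{Pike} = 0, so q_{Largo} = 3.9 − 0.5q_{Pike}.
By the same steps for Pike: q_{Pike} = 6.6 − 0.5q_{Largo}.
Solving the two reaction functions simultaneously: (1 − (−0.5)(−0.5))q_{Largo} = 3.9 − 0.5·6.6, so 0.75q_{Largo} = 0.6 and q_{Largo} = 0.8.
Then q_{Pike} = 6.6 − 0.5·0.8 = 6.2.

0.8, 6.2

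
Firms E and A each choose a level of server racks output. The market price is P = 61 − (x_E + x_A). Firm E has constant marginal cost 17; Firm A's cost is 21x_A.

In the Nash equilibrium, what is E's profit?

Firm E's profit: π = x_E(61 − (x_E + x_A)) − 17x_E.
∂π/∂x_E = 44 − 2x_E − x_A = 0, so x_E = 22 − 0.5x_A.
By the same steps for A: x_A = 20 − 0.5x_E.
Plugging x_A into E's best response: x_E = 22 − 0.5(20 − 0.5x_E) ⇒ 0.75x_E = 12, so x_E = 16.
Then x_A = 20 − 0.5·16 = 12.
Price P = 61 − 28 = 33.
E's profit: (33 − 17)·16 = 256.

256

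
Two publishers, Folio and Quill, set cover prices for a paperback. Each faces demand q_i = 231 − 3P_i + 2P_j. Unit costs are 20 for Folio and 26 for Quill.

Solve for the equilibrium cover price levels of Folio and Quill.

73.875, 76.125

Folio's profit: π = (P_{Folio} − 20)(231 − 3P_{Folio} + 2P_{Quill}).
∂π/∂P_{Folio} = 291 − 6P_{Folio} + 2P_{Quill} = 0 ⇒ P_{Folio} = 48.5 + (1/3)P_{Quill}.
Similarly P_{Quill} = 51.5 + (1/3)P_{Folio}.
Plugging P_{Quill} into Folio's best response: P_{Folio} = 48.5 + (1/3)(51.5 + (1/3)P_{Folio}) ⇒ (8/9)P_{Folio} = 197/3, so P_{Folio} = 73.875.
Then P_{Quill} = 51.5 + (1/3)·73.875 = 76.125.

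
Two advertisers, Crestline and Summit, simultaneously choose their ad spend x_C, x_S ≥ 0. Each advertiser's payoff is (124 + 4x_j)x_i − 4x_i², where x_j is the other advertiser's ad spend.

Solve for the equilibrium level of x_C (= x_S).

Crestline's payoff is (124 + 4x_S)x_C − 4x_C².
∂π/∂x_C = 124 + 4x_S − 8x_C = 0, so x_C = 15.5 + 0.5x_S.
Setting x_C = x_S in the reaction function: x_C = 15.5 + 0.5x_C, so x_C = 15.5 / 0.5 = 31.

31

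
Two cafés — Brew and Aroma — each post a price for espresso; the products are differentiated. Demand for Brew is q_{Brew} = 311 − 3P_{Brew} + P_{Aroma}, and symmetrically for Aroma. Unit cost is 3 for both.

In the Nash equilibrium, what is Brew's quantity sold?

183

Brew's profit: π = (P_{Brew} − 3)(311 − 3P_{Brew} + P_{Aroma}).
∂π/∂P_{Brew} = 320 − 6P_{Brew} + P_{Aroma} = 0 ⇒ P_{Brew} = 160/3 + (1/6)P_{Aroma}.
By symmetry P_{Aroma} = P_{Brew}; substituting into the reaction function, (5/6)P_{Brew} = 160/3 and P_{Brew} = 64.
q_{Brew} = 311 − 3·64 + 64 = 183.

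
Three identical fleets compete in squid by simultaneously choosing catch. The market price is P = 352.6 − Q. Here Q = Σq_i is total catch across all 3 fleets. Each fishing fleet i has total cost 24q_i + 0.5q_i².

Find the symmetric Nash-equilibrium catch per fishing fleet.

A representative fishing fleet's profit is π_i = q_i(352.6 − Q) − 24q_i − 0.5q_i², with Q = q_i + Σ_{j≠i} q_j.
First-order condition: 328.6 − 3q_i − Σ_{j≠i} q_j = 0.
Imposing symmetry (q_j = q for all j) turns Σ_{j≠i} q_j into 2q, so 328.6 = 5q and q = 65.72.

65.72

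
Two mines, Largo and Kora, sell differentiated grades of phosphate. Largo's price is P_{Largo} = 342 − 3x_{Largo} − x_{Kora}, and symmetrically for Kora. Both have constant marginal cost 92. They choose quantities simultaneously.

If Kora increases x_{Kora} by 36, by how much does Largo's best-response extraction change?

-6

Mine Largo's profit: π = x_{Largo}(342 − 3x_{Largo} − x_{Kora}) − 92x_{Largo}.
∂π/∂x_{Largo} = 250 − 6x_{Largo} − x_{Kora} = 0 ⇒ x_{Largo} = 125/3 − (1/6)x_{Kora}.
The reaction-function slope is −1/6, so a 36-unit rise in x_{Kora} moves x_{Largo} by −1/6 × 36 = −6. Largo's best response falls — the actions are strategic substitutes.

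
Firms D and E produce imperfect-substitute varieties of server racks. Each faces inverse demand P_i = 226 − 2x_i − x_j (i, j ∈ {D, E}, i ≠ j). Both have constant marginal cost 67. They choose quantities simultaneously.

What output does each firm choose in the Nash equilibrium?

31.8

Firm D's profit: π = x_D(226 − 2x_D − x_E) − 67x_D.
∂π/∂x_D = 159 − 4x_D − x_E = 0 ⇒ x_D = 39.75 − 0.25x_E.
The game is symmetric, so in equilibrium x_E = x_D: the reaction function gives 1.25x_D = 39.75, hence x_D = 31.8.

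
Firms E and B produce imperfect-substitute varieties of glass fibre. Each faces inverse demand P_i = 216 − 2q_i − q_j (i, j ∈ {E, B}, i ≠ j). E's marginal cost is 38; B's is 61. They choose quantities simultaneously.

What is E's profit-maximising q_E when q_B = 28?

Firm E's profit: π = q_E(216 − 2q_E − q_B) − 38q_E.
∂π/∂q_E = 178 − 4q_E − q_B = 0 ⇒ q_E = 44.5 − 0.25q_B.
At q_B = 28: q_E = 44.5 − 0.25·28 = 37.5.

37.5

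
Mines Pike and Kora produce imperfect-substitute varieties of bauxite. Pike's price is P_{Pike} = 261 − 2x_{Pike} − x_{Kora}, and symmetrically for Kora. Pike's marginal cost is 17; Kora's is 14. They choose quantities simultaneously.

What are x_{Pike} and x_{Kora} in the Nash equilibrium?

Mine Pike's profit: π = x_{Pike}(261 − 2x_{Pike} − x_{Kora}) − 17x_{Pike}.
∂π/∂x_{Pike} = 244 − 4x_{Pike} − x_{Kora} = 0 ⇒ x_{Pike} = 61 − 0.25x_{Kora}.
Similarly x_{Kora} = 61.75 − 0.25x_{Pike}.
Substituting the second reaction function into the first: x_{Pike} = 61 − 0.25(61.75 − 0.25x_{Pike}), which gives 0.9375x_{Pike} = 45.5625 ⇒ x_{Pike} = 48.6.
Then x_{Kora} = 61.75 − 0.25·48.6 = 49.6.

48.6, 49.6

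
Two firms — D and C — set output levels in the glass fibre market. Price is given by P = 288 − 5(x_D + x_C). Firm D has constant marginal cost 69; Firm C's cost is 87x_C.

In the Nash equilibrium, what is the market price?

148

Firm D's profit: π = x_D(288 − 5(x_D + x_C)) − 69x_D.
∂π/∂x_D = 219 − 10x_D − 5x_C = 0, so x_D = 21.9 − 0.5x_C.
By the same steps for C: x_C = 20.1 − 0.5x_D.
Substituting the second reaction function into the first: x_D = 21.9 − 0.5(20.1 − 0.5x_D), which gives 0.75x_D = 11.85 ⇒ x_D = 15.8.
Then x_C = 20.1 − 0.5·15.8 = 12.2.
Equilibrium price: P = 288 − 5·28 = 148.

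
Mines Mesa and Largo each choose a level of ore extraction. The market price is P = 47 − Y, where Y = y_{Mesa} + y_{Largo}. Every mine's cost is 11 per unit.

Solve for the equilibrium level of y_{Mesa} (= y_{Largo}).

12

Mine Mesa's profit: π = y_{Mesa}(47 − (y_{Mesa} + y_{Largo})) − 11y_{Mesa}.
∂π/∂y_{Mesa} = 36 − 2y_{Mesa} − y_{Largo} = 0, so y_{Mesa} = 18 − 0.5y_{Largo}.
The game is symmetric, so in equilibrium y_{Largo} = y_{Mesa}: the reaction function gives 1.5y_{Mesa} = 18, hence y_{Mesa} = 12.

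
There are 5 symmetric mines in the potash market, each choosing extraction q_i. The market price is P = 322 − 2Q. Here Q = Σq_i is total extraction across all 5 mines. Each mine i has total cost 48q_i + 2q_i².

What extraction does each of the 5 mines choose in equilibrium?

A representative mine's profit is π_i = q_i(322 − 2Q) − 48q_i − 2q_i², with Q = q_i + Σ_{j≠i} q_j.
First-order condition: 274 − 8q_i − 2Σ_{j≠i} q_j = 0.
Imposing symmetry (q_j = q for all j) turns Σ_{j≠i} q_j into 4q, so 274 = 16q and q = 17.125.

17.125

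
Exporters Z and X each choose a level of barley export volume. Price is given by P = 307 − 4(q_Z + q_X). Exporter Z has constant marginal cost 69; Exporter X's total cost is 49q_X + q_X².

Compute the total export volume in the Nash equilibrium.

38.4375

Exporter Z's profit: π = q_Z(307 − 4(q_Z + q_X)) − 69q_Z.
∂π/∂q_Z = 238 − 8q_Z − 4q_X = 0, so q_Z = 29.75 − 0.5q_X.
For X: ∂π/∂q_X = 258 − 10q_X − 4q_Z = 0 ⇒ q_X = 25.8 − 0.4q_Z.
Solving the two reaction functions simultaneously: (1 − (−0.5)(−0.4))q_Z = 29.75 − 0.5·25.8, so 0.8q_Z = 16.85 and q_Z = 21.0625.
Then q_X = 25.8 − 0.4·21.0625 = 17.375.
Total export volume: 21.0625 + 17.375 = 38.4375.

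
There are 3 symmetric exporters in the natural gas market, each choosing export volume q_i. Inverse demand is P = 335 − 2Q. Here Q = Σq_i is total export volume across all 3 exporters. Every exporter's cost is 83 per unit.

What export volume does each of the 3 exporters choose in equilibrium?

31.5

A representative exporter's profit is π_i = q_i(335 − 2Q) − 83q_i, with Q = q_i + Σ_{j≠i} q_j.
First-order condition: 252 − 4q_i − 2Σ_{j≠i} q_j = 0.
In a symmetric equilibrium every exporter chooses the same q, so Σ_{j≠i} q_j = 2q. The condition becomes 252 − 8q = 0, giving q = 252/8 = 31.5.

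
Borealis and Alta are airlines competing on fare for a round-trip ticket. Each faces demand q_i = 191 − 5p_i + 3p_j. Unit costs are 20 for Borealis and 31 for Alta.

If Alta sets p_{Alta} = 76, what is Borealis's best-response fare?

51.9

Borealis's profit: π = (p_{Borealis} − 20)(191 − 5p_{Borealis} + 3p_{Alta}).
∂π/∂p_{Borealis} = 291 − 10p_{Borealis} + 3p_{Alta} = 0 ⇒ p_{Borealis} = 29.1 + 0.3p_{Alta}.
At p_{Alta} = 76: p_{Borealis} = 29.1 + 0.3·76 = 51.9.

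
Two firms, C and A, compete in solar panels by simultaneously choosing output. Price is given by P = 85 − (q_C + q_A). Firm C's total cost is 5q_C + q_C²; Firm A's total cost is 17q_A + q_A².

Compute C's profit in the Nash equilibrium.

Firm C's profit: π = q_C(85 − (q_C + q_A)) − 5q_C − q_C².
∂π/∂q_C = 80 − 4q_C − q_A = 0, so q_C = 20 − 0.25q_A.
By the same steps for A: q_A = 17 − 0.25q_C.
Plugging q_A into C's best response: q_C = 20 − 0.25(17 − 0.25q_C) ⇒ 0.9375q_C = 15.75, so q_C = 16.8.
Then q_A = 17 − 0.25·16.8 = 12.8.
Price P = 85 − 29.6 = 55.4.
C's profit: (55.4 − 5)·16.8 − (16.8)² = 564.48.

564.48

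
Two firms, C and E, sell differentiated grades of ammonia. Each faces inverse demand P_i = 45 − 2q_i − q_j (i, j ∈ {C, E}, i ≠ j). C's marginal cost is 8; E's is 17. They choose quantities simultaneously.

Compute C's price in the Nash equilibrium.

Firm C's profit: π = q_C(45 − 2q_C − q_E) − 8q_C.
∂π/∂q_C = 37 − 4q_C − q_E = 0 ⇒ q_C = 9.25 − 0.25q_E.
Similarly q_E = 7 − 0.25q_C.
Plugging q_E into C's best response: q_C = 9.25 − 0.25(7 − 0.25q_C) ⇒ 0.9375q_C = 7.5, so q_C = 8.
Then q_E = 7 − 0.25·8 = 5.
P_C = 45 − 2·8 − 5 = 24.

24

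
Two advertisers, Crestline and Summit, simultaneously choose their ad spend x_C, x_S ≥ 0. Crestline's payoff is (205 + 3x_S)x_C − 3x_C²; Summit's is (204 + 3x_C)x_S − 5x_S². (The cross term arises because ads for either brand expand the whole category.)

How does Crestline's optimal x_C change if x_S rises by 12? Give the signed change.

Expanding Crestline's payoff: 205x_C + 3x_Sx_C − 3x_C².
∂π/∂x_C = 205 + 3x_S − 6x_C = 0, so x_C = 205/6 + 0.5x_S.
The reaction-function slope is 0.5, so a 12-unit rise in x_S moves x_C by 0.5 × 12 = 6. Crestline's best response rises — the actions are strategic complements.

6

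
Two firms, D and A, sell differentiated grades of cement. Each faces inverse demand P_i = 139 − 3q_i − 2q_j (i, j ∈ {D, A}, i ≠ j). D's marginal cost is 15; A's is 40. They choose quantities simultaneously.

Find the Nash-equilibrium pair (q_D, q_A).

17.0625, 10.8125

Firm D's profit: π = q_D(139 − 3q_D − 2q_A) − 15q_D.
∂π/∂q_D = 124 − 6q_D − 2q_A = 0 ⇒ q_D = 62/3 − (1/3)q_A.
Similarly q_A = 16.5 − (1/3)q_D.
Solving the two reaction functions simultaneously: (1 − (−1/3)(−1/3))q_D = 62/3 − (1/3)·16.5, so (8/9)q_D = 91/6 and q_D = 17.0625.
Then q_A = 16.5 − (1/3)·17.0625 = 10.8125.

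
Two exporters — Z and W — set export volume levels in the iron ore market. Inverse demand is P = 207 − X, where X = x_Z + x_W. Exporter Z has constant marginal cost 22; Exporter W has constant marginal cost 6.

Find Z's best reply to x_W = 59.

63

Exporter Z's profit: π = x_Z(207 − (x_Z + x_W)) − 22x_Z.
∂π/∂x_Z = 185 − 2x_Z − x_W = 0, so x_Z = 92.5 − 0.5x_W.
At x_W = 59: x_Z = 92.5 − 0.5·59 = 63.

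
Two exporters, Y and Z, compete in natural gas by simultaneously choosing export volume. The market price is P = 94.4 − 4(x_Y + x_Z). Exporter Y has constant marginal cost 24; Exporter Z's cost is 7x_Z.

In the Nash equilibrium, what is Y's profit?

79.21

Exporter Y's profit: π = x_Y(94.4 − 4(x_Y + x_Z)) − 24x_Y.
∂π/∂x_Y = 70.4 − 8x_Y − 4x_Z = 0, so x_Y = 8.8 − 0.5x_Z.
By the same steps for Z: x_Z = 10.925 − 0.5x_Y.
Plugging x_Z into Y's best response: x_Y = 8.8 − 0.5(10.925 − 0.5x_Y) ⇒ 0.75x_Y = 3.3375, so x_Y = 4.45.
Then x_Z = 10.925 − 0.5·4.45 = 8.7.
Price P = 94.4 − 4·13.15 = 41.8.
Y's profit: (41.8 − 24)·4.45 = 79.21.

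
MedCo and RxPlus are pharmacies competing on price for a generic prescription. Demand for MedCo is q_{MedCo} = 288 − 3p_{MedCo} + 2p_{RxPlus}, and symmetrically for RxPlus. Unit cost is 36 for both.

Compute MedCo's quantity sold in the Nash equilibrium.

MedCo's profit: π = (p_{MedCo} − 36)(288 − 3p_{MedCo} + 2p_{RxPlus}).
∂π/∂p_{MedCo} = 396 − 6p_{MedCo} + 2p_{RxPlus} = 0 ⇒ p_{MedCo} = 66 + (1/3)p_{RxPlus}.
Setting p_{MedCo} = p_{RxPlus} in the reaction function: p_{MedCo} = 66 + (1/3)p_{MedCo}, so p_{MedCo} = 66 / (2/3) = 99.
q_{MedCo} = 288 − 3·99 + 2·99 = 189.

189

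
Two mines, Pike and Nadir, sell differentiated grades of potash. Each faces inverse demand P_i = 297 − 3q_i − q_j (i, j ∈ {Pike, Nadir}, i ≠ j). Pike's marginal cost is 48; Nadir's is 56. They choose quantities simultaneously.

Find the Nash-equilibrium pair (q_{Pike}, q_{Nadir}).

Mine Pike's profit: π = q_{Pike}(297 − 3q_{Pike} − q_{Nadir}) − 48q_{Pike}.
∂π/∂q_{Pike} = 249 − 6q_{Pike} − q_{Nadir} = 0 ⇒ q_{Pike} = 41.5 − (1/6)q_{Nadir}.
Similarly q_{Nadir} = 241/6 − (1/6)q_{Pike}.
Substituting the second reaction function into the first: q_{Pike} = 41.5 − (1/6)(241/6 − (1/6)q_{Pike}), which gives (35/36)q_{Pike} = 1253/36 ⇒ q_{Pike} = 35.8.
Then q_{Nadir} = 241/6 − (1/6)·35.8 = 34.2.

35.8, 34.2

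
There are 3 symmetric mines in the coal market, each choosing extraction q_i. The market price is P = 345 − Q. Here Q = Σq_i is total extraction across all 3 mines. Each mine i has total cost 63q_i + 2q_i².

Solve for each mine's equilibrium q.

A representative mine's profit is π_i = q_i(345 − Q) − 63q_i − 2q_i², with Q = q_i + Σ_{j≠i} q_j.
First-order condition: 282 − 6q_i − Σ_{j≠i} q_j = 0.
In a symmetric equilibrium every mine chooses the same q, so Σ_{j≠i} q_j = 2q. The condition becomes 282 − 8q = 0, giving q = 282/8 = 35.25.

35.25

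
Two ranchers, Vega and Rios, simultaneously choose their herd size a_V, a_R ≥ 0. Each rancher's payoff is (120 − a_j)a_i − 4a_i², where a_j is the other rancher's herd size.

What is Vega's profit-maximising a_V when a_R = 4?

Vega's payoff is (120 − a_R)a_V − 4a_V².
∂π/∂a_V = 120 − a_R − 8a_V = 0, so a_V = 15 − 0.125a_R.
At a_R = 4: a_V = 15 − 0.125·4 = 14.5.

14.5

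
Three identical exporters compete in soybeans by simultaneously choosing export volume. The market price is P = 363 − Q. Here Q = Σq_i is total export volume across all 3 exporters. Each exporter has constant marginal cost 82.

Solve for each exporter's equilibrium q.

A representative exporter's profit is π_i = q_i(363 − Q) − 82q_i, with Q = q_i + Σ_{j≠i} q_j.
First-order condition: 281 − 2q_i − Σ_{j≠i} q_j = 0.
In a symmetric equilibrium every exporter chooses the same q, so Σ_{j≠i} q_j = 2q. The condition becomes 281 − 4q = 0, giving q = 281/4 = 70.25.

70.25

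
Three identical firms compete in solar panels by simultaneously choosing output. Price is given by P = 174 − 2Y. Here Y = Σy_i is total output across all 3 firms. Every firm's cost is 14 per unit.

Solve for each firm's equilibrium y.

A representative firm's profit is π_i = y_i(174 − 2Y) − 14y_i, with Y = y_i + Σ_{j≠i} y_j.
First-order condition: 160 − 4y_i − 2Σ_{j≠i} y_j = 0.
With identical firms, set every y_j = y: then 160 − 4y − 4y = 0, i.e. y = 160/8 = 20.

20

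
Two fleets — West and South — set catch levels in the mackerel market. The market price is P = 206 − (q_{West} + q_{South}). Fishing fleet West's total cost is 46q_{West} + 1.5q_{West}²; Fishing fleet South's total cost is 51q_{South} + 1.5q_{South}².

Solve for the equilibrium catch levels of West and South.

26.875, 25.625

Fishing fleet West's profit: π = q_{West}(206 − (q_{West} + q_{South})) − 46q_{West} − 1.5q_{West}².
∂π/∂q_{West} = 160 − 5q_{West} − q_{South} = 0, so q_{West} = 32 − 0.2q_{South}.
By the same steps for South: q_{South} = 31 − 0.2q_{West}.
Substituting the second reaction function into the first: q_{West} = 32 − 0.2(31 − 0.2q_{West}), which gives 0.96q_{West} = 25.8 ⇒ q_{West} = 26.875.
Then q_{South} = 31 − 0.2·26.875 = 25.625.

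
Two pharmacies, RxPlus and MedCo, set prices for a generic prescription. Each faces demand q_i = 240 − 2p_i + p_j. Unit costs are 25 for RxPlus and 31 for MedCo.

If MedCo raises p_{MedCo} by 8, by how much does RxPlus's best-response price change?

2

RxPlus's profit: π = (p_{RxPlus} − 25)(240 − 2p_{RxPlus} + p_{MedCo}).
∂π/∂p_{RxPlus} = 290 − 4p_{RxPlus} + p_{MedCo} = 0 ⇒ p_{RxPlus} = 72.5 + 0.25p_{MedCo}.
The reaction-function slope is 0.25, so an 8-unit rise in p_{MedCo} moves p_{RxPlus} by 0.25 × 8 = 2. RxPlus's best response rises — the actions are strategic complements.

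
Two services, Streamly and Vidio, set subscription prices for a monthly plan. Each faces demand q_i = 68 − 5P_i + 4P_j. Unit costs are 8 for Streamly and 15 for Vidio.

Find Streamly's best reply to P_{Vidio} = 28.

Streamly's profit: π = (P_{Streamly} − 8)(68 − 5P_{Streamly} + 4P_{Vidio}).
∂π/∂P_{Streamly} = 108 − 10P_{Streamly} + 4P_{Vidio} = 0 ⇒ P_{Streamly} = 10.8 + 0.4P_{Vidio}.
At P_{Vidio} = 28: P_{Streamly} = 10.8 + 0.4·28 = 22.

22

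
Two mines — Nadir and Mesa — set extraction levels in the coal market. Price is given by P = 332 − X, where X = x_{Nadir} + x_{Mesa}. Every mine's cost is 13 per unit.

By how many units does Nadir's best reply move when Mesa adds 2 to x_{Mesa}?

Mine Nadir's profit: π = x_{Nadir}(332 − (x_{Nadir} + x_{Mesa})) − 13x_{Nadir}.
∂π/∂x_{Nadir} = 319 − 2x_{Nadir} − x_{Mesa} = 0, so x_{Nadir} = 159.5 − 0.5x_{Mesa}.
The reaction-function slope is −0.5, so a 2-unit rise in x_{Mesa} moves x_{Nadir} by −0.5 × 2 = −1. Nadir's best response falls — the actions are strategic substitutes.

-1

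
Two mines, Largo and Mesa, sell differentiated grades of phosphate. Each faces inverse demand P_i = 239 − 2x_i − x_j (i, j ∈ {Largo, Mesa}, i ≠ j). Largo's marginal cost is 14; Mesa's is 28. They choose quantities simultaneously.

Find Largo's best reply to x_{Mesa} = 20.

51.25

Mine Largo's profit: π = x_{Largo}(239 − 2x_{Largo} − x_{Mesa}) − 14x_{Largo}.
∂π/∂x_{Largo} = 225 − 4x_{Largo} − x_{Mesa} = 0 ⇒ x_{Largo} = 56.25 − 0.25x_{Mesa}.
At x_{Mesa} = 20: x_{Largo} = 56.25 − 0.25·20 = 51.25.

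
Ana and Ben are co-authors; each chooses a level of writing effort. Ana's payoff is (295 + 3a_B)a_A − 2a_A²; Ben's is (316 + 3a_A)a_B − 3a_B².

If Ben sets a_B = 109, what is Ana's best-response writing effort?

Expanding Ana's payoff: 295a_A + 3a_Ba_A − 2a_A².
∂π/∂a_A = 295 + 3a_B − 4a_A = 0, so a_A = 73.75 + 0.75a_B.
At a_B = 109: a_A = 73.75 + 0.75·109 = 155.5.

155.5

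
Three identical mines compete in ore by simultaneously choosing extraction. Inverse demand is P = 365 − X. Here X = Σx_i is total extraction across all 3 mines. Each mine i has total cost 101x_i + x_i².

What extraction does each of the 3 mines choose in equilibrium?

A representative mine's profit is π_i = x_i(365 − X) − 101x_i − x_i², with X = x_i + Σ_{j≠i} x_j.
First-order condition: 264 − 4x_i − Σ_{j≠i} x_j = 0.
With identical mines, set every x_j = x: then 264 − 4x − 2x = 0, i.e. x = 264/6 = 44.

44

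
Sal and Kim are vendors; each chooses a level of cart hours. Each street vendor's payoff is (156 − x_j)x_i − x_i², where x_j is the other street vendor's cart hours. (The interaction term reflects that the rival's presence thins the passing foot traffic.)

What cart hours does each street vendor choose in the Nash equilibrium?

52

Sal's payoff is (156 − x_K)x_S − x_S².
∂π/∂x_S = 156 − x_K − 2x_S = 0, so x_S = 78 − 0.5x_K.
Setting x_S = x_K in the reaction function: x_S = 78 − 0.5x_S, so x_S = 78 / 1.5 = 52.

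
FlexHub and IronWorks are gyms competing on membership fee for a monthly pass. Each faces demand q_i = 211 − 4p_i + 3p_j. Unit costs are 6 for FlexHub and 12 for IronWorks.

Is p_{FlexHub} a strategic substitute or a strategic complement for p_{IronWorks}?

strategic complements

FlexHub's profit: π = (p_{FlexHub} − 6)(211 − 4p_{FlexHub} + 3p_{IronWorks}).
∂π/∂p_{FlexHub} = 235 − 8p_{FlexHub} + 3p_{IronWorks} = 0 ⇒ p_{FlexHub} = 29.375 + 0.375p_{IronWorks}.
The best-response slope dp_{FlexHub}/dp_{IronWorks} = 0.375 > 0: the reaction function is upward-sloping, so the choices are strategic complements.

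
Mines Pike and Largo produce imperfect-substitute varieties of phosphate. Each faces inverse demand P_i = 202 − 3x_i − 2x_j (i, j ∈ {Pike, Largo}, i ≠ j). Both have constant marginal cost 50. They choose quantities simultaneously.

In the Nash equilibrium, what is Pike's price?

Mine Pike's profit: π = x_{Pike}(202 − 3x_{Pike} − 2x_{Largo}) − 50x_{Pike}.
∂π/∂x_{Pike} = 152 − 6x_{Pike} − 2x_{Largo} = 0 ⇒ x_{Pike} = 76/3 − (1/3)x_{Largo}.
By symmetry x_{Largo} = x_{Pike}; substituting into the reaction function, (4/3)x_{Pike} = 76/3 and x_{Pike} = 19.
P_{Pike} = 202 − 3·19 − 2·19 = 107.

107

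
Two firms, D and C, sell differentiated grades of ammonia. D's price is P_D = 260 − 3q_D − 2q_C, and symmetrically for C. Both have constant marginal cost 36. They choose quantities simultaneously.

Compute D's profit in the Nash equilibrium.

Firm D's profit: π = q_D(260 − 3q_D − 2q_C) − 36q_D.
∂π/∂q_D = 224 − 6q_D − 2q_C = 0 ⇒ q_D = 112/3 − (1/3)q_C.
The game is symmetric, so in equilibrium q_C = q_D: the reaction function gives (4/3)q_D = 112/3, hence q_D = 28.
P_D = 260 − 3·28 − 2·28 = 120.
Profit = (120 − 36)·28 = 2352.

2352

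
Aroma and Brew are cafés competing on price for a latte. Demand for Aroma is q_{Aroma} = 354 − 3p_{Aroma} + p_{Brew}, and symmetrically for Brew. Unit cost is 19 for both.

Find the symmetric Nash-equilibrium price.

82.2

Aroma's profit: π = (p_{Aroma} − 19)(354 − 3p_{Aroma} + p_{Brew}).
∂π/∂p_{Aroma} = 411 − 6p_{Aroma} + p_{Brew} = 0 ⇒ p_{Aroma} = 68.5 + (1/6)p_{Brew}.
Setting p_{Aroma} = p_{Brew} in the reaction function: p_{Aroma} = 68.5 + (1/6)p_{Aroma}, so p_{Aroma} = 68.5 / (5/6) = 82.2.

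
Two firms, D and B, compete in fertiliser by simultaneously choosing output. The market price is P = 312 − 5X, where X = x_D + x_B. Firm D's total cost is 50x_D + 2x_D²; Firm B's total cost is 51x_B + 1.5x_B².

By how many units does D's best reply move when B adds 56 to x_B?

-20

Firm D's profit: π = x_D(312 − 5(x_D + x_B)) − 50x_D − 2x_D².
∂π/∂x_D = 262 − 14x_D − 5x_B = 0, so x_D = 131/7 − (5/14)x_B.
The reaction-function slope is −5/14, so a 56-unit rise in x_B moves x_D by −5/14 × 56 = −20. D's best response falls — the actions are strategic substitutes.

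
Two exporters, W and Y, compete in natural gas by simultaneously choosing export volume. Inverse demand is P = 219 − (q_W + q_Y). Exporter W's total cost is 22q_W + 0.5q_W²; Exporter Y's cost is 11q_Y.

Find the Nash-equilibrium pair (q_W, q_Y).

37.2, 85.4

Exporter W's profit: π = q_W(219 − (q_W + q_Y)) − 22q_W − 0.5q_W².
∂π/∂q_W = 197 − 3q_W − q_Y = 0, so q_W = 197/3 − (1/3)q_Y.
For Y: ∂π/∂q_Y = 208 − 2q_Y − q_W = 0 ⇒ q_Y = 104 − 0.5q_W.
Solving the two reaction functions simultaneously: (1 − (−1/3)(−0.5))q_W = 197/3 − (1/3)·104, so (5/6)q_W = 31 and q_W = 37.2.
Then q_Y = 104 − 0.5·37.2 = 85.4.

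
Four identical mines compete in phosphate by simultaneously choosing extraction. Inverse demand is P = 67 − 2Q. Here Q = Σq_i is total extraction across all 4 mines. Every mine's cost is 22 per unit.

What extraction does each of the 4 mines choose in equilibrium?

4.5

A representative mine's profit is π_i = q_i(67 − 2Q) − 22q_i, with Q = q_i + Σ_{j≠i} q_j.
First-order condition: 45 − 4q_i − 2Σ_{j≠i} q_j = 0.
Imposing symmetry (q_j = q for all j) turns Σ_{j≠i} q_j into 3q, so 45 = 10q and q = 4.5.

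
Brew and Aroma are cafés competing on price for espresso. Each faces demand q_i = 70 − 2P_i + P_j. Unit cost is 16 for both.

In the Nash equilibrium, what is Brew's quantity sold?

36

Brew's profit: π = (P_{Brew} − 16)(70 − 2P_{Brew} + P_{Aroma}).
∂π/∂P_{Brew} = 102 − 4P_{Brew} + P_{Aroma} = 0 ⇒ P_{Brew} = 25.5 + 0.25P_{Aroma}.
The game is symmetric, so in equilibrium P_{Aroma} = P_{Brew}: the reaction function gives 0.75P_{Brew} = 25.5, hence P_{Brew} = 34.
q_{Brew} = 70 − 2·34 + 34 = 36.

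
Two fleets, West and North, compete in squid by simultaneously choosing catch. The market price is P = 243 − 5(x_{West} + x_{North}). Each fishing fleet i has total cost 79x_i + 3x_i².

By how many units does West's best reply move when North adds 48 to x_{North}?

-15

Fishing fleet West's profit: π = x_{West}(243 − 5(x_{West} + x_{North})) − 79x_{West} − 3x_{West}².
∂π/∂x_{West} = 164 − 16x_{West} − 5x_{North} = 0, so x_{West} = 10.25 − 0.3125x_{North}.
The reaction-function slope is −0.3125, so a 48-unit rise in x_{North} moves x_{West} by −0.3125 × 48 = −15. West's best response falls — the actions are strategic substitutes.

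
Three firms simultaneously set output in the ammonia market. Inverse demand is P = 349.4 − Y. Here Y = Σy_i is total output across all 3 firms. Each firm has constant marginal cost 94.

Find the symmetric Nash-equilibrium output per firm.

A representative firm's profit is π_i = y_i(349.4 − Y) − 94y_i, with Y = y_i + Σ_{j≠i} y_j.
First-order condition: 255.4 − 2y_i − Σ_{j≠i} y_j = 0.
Imposing symmetry (y_j = y for all j) turns Σ_{j≠i} y_j into 2y, so 255.4 = 4y and y = 63.85.

63.85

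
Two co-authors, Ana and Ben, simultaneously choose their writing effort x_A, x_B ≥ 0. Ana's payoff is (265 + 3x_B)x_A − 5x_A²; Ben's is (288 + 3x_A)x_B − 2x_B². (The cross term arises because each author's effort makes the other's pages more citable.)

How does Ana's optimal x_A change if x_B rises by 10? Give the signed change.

Expanding Ana's payoff: 265x_A + 3x_Bx_A − 5x_A².
∂π/∂x_A = 265 + 3x_B − 10x_A = 0, so x_A = 26.5 + 0.3x_B.
The reaction-function slope is 0.3, so a 10-unit rise in x_B moves x_A by 0.3 × 10 = 3. Ana's best response rises — the actions are strategic complements.

3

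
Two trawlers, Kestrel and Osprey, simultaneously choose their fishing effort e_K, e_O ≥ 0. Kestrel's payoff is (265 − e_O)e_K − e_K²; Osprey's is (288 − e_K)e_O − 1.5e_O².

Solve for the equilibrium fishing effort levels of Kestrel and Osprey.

Expanding Kestrel's payoff: 265e_K − e_Oe_K − e_K².
∂π/∂e_K = 265 − e_O − 2e_K = 0, so e_K = 132.5 − 0.5e_O.
Likewise for Osprey: e_O = 96 − (1/3)e_K.
Solving the two reaction functions simultaneously: (1 − (−0.5)(−1/3))e_K = 132.5 − 0.5·96, so (5/6)e_K = 84.5 and e_K = 101.4.
Then e_O = 96 − (1/3)·101.4 = 62.2.

101.4, 62.2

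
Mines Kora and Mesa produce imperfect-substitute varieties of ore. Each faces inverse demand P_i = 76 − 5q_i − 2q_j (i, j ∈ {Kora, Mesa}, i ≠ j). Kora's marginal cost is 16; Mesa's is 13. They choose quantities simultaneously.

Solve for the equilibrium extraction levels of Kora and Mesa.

Mine Kora's profit: π = q_{Kora}(76 − 5q_{Kora} − 2q_{Mesa}) − 16q_{Kora}.
∂π/∂q_{Kora} = 60 − 10q_{Kora} − 2q_{Mesa} = 0 ⇒ q_{Kora} = 6 − 0.2q_{Mesa}.
Similarly q_{Mesa} = 6.3 − 0.2q_{Kora}.
Plugging q_{Mesa} into Kora's best response: q_{Kora} = 6 − 0.2(6.3 − 0.2q_{Kora}) ⇒ 0.96q_{Kora} = 4.74, so q_{Kora} = 4.9375.
Then q_{Mesa} = 6.3 − 0.2·4.9375 = 5.3125.

4.9375, 5.3125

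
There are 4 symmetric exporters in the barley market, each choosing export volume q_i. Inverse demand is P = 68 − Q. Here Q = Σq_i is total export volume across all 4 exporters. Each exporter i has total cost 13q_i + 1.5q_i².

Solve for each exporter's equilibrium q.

A representative exporter's profit is π_i = q_i(68 − Q) − 13q_i − 1.5q_i², with Q = q_i + Σ_{j≠i} q_j.
First-order condition: 55 − 5q_i − Σ_{j≠i} q_j = 0.
With identical exporters, set every q_j = q: then 55 − 5q − 3q = 0, i.e. q = 55/8 = 6.875.

6.875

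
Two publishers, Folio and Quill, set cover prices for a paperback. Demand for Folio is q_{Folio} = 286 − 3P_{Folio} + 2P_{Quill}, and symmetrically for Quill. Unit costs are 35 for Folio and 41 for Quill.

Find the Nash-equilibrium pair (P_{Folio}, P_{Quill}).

Folio's profit: π = (P_{Folio} − 35)(286 − 3P_{Folio} + 2P_{Quill}).
∂π/∂P_{Folio} = 391 − 6P_{Folio} + 2P_{Quill} = 0 ⇒ P_{Folio} = 391/6 + (1/3)P_{Quill}.
Similarly P_{Quill} = 409/6 + (1/3)P_{Folio}.
Plugging P_{Quill} into Folio's best response: P_{Folio} = 391/6 + (1/3)(409/6 + (1/3)P_{Folio}) ⇒ (8/9)P_{Folio} = 791/9, so P_{Folio} = 98.875.
Then P_{Quill} = 409/6 + (1/3)·98.875 = 101.125.

98.875, 101.125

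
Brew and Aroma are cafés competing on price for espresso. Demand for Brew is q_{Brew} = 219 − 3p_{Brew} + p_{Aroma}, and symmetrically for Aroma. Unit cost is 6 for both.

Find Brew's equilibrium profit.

5141.88

Brew's profit: π = (p_{Brew} − 6)(219 − 3p_{Brew} + p_{Aroma}).
∂π/∂p_{Brew} = 237 − 6p_{Brew} + p_{Aroma} = 0 ⇒ p_{Brew} = 39.5 + (1/6)p_{Aroma}.
Setting p_{Brew} = p_{Aroma} in the reaction function: p_{Brew} = 39.5 + (1/6)p_{Brew}, so p_{Brew} = 39.5 / (5/6) = 47.4.
q_{Brew} = 219 − 3·47.4 + 47.4 = 124.2.
Profit = (47.4 − 6)·124.2 = 5141.88.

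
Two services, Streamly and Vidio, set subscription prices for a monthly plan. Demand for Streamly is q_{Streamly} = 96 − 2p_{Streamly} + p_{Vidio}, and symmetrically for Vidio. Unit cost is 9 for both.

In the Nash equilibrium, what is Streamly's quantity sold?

58

Streamly's profit: π = (p_{Streamly} − 9)(96 − 2p_{Streamly} + p_{Vidio}).
∂π/∂p_{Streamly} = 114 − 4p_{Streamly} + p_{Vidio} = 0 ⇒ p_{Streamly} = 28.5 + 0.25p_{Vidio}.
By symmetry p_{Vidio} = p_{Streamly}; substituting into the reaction function, 0.75p_{Streamly} = 28.5 and p_{Streamly} = 38.
q_{Streamly} = 96 − 2·38 + 38 = 58.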